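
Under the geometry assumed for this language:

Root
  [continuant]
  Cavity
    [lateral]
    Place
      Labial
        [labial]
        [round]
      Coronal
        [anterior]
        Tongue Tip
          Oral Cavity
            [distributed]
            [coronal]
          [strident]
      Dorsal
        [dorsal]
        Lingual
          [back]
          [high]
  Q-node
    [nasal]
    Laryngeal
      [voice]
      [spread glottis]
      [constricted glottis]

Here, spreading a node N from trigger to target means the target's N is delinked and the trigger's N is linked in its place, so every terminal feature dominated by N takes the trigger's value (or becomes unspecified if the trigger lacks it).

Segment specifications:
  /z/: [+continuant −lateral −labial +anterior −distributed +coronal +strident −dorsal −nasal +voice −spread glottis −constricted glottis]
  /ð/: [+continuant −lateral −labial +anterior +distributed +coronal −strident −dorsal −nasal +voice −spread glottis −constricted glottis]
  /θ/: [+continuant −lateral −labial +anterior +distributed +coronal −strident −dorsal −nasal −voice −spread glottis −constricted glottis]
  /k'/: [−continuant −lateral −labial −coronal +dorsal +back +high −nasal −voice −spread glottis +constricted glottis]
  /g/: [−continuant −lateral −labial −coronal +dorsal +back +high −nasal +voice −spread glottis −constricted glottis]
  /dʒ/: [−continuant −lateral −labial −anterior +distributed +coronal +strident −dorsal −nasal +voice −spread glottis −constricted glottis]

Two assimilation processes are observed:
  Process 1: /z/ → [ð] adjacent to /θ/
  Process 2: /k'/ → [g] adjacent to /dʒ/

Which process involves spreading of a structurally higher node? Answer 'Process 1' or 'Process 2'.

Process 2

Process 1: the features that change are [distributed], [strident]; the minimal node is Tongue Tip (depth 4).
In Process 2, [voice], [constricted glottis] change, so the minimal spreading node is Laryngeal at depth 2.
Laryngeal (depth 2) sits above Tongue Tip (depth 4), making Process 2 the one with the higher spreading node.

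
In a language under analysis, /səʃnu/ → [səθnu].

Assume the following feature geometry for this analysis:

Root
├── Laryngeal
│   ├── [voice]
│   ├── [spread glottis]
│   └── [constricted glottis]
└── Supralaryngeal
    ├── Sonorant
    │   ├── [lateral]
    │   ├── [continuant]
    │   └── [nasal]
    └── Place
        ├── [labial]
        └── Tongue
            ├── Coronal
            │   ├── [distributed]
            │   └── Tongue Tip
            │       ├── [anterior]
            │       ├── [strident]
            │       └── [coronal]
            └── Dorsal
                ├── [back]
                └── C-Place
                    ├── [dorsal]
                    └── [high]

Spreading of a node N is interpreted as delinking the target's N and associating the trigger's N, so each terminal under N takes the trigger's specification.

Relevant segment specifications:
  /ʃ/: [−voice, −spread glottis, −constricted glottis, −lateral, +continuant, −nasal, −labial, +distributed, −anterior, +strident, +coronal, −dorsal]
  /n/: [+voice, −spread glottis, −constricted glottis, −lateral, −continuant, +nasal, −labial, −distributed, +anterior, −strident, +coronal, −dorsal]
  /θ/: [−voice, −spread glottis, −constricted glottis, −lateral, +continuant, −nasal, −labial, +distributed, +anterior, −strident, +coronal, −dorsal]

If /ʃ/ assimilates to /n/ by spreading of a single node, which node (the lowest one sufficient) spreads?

The alternation /ʃ/ → [θ] changes [anterior], [strident] and nothing else.
These terminals are all dominated by Tongue Tip, and no proper subconstituent of Tongue Tip covers them all; Tongue Tip is their lowest common ancestor.
Delinking /ʃ/'s Tongue Tip and associating /n/'s Tongue Tip gives precisely the feature bundle of [θ].
Had Coronal or a higher node spread, [distributed] would have taken /n/'s value; it stays as in /ʃ/, confirming the spreading constituent is exactly Tongue Tip.

Tongue Tip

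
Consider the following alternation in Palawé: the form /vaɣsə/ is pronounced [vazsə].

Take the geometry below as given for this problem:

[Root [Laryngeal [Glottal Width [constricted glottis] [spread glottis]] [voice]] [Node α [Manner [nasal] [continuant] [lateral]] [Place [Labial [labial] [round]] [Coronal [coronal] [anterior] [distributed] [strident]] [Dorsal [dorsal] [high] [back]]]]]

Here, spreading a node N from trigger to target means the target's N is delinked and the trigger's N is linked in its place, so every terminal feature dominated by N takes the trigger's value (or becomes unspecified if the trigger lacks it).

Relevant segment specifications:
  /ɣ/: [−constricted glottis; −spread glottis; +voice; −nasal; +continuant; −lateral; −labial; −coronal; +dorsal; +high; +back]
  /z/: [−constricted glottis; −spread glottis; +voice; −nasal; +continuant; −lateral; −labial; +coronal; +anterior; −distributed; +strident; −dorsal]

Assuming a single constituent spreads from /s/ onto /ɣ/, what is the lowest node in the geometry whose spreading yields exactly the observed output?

/ɣ/ and [z] differ in [coronal], [anterior], [distributed], [strident], [dorsal], [high], [back]; every other specified feature is identical.
These terminals are all dominated by Place, and no proper subconstituent of Place covers them all; Place is their lowest common ancestor.
Spreading Place from /s/ overwrites each of those terminals with /s/'s values, yielding exactly [z].
[voice] stays as in /ɣ/ although /s/ differs there, so no node dominating it spread; among the remaining candidates Place is the lowest that derives the output.

Place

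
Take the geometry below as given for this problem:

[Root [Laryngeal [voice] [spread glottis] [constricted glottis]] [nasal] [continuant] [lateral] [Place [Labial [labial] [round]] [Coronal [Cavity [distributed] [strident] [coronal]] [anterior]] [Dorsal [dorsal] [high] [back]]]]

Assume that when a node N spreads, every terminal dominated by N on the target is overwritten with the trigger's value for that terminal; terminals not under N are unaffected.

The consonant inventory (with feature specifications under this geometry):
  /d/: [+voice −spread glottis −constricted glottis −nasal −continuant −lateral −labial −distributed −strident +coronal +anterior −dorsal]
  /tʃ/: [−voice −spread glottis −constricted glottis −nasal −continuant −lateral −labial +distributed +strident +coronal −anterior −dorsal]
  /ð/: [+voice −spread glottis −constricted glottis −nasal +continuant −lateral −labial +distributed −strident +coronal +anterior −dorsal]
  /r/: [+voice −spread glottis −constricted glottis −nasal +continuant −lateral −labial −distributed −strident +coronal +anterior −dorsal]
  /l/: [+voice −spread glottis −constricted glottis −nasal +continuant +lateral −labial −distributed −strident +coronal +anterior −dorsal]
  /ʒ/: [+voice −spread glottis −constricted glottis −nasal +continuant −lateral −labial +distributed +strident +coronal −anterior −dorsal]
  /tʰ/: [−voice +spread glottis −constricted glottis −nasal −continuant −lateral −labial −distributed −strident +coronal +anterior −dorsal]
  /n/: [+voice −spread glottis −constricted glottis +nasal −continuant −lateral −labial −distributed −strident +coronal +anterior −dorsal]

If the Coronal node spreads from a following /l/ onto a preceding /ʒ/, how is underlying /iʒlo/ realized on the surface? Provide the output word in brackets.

Terminals under Coronal in this geometry: [distributed], [strident], [coronal], [anterior].
Spreading Coronal from /l/ onto /ʒ/ replaces those values with /l/'s: [−distributed], [−strident], [+coronal], [+anterior]. Features outside Coronal ([voice], [spread glottis], [constricted glottis], …) stay as in /ʒ/.
The resulting bundle matches /r/ in the inventory; substituting it for /ʒ/ gives [irlo].

[irlo]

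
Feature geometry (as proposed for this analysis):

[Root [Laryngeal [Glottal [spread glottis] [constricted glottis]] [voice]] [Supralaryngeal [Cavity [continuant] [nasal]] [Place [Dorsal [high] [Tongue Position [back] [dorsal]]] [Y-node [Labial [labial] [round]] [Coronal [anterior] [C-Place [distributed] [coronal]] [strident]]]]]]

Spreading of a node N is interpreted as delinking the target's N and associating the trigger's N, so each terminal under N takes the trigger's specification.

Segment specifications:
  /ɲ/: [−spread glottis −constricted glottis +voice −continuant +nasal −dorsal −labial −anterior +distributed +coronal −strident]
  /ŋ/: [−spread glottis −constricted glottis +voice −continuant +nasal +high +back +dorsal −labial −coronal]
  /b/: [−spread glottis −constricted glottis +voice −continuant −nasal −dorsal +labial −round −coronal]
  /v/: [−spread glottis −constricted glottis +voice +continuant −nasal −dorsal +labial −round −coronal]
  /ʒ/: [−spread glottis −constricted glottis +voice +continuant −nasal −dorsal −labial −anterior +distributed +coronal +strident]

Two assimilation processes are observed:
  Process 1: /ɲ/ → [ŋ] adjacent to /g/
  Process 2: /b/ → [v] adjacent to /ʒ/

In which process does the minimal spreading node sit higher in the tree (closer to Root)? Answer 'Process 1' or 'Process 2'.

Process 1

In Process 1, [coronal], [anterior], [distributed], [strident], [dorsal], [high], [back] change, so the minimal spreading node is Place at depth 2.
Process 2: the feature that changes is [continuant]; the minimal node is [continuant] (depth 3).
Depth 2 < depth 3; Process 1 involves the structurally higher constituent Place.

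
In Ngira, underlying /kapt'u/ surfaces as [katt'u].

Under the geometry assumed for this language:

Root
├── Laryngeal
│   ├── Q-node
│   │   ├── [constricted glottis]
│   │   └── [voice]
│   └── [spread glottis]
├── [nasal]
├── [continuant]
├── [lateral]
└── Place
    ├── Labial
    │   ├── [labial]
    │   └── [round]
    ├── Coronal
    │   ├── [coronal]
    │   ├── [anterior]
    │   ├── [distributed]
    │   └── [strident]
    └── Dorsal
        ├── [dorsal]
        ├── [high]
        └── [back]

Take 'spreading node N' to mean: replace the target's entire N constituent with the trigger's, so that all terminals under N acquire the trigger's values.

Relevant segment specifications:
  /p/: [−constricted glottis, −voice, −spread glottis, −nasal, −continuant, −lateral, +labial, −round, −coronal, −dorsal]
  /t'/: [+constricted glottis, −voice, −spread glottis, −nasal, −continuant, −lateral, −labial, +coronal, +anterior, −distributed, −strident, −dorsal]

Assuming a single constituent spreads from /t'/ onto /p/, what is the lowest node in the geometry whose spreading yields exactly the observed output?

The alternation /p/ → [t] changes [labial], [round], [coronal], [anterior], [distributed], [strident] and nothing else.
The smallest constituent containing every changed terminal is Place — each of its daughters lacks at least one of the affected features.
Spreading Place from /t'/ overwrites each of those terminals with /t'/'s values, yielding exactly [t].
Had Root spread, [constricted glottis] would have taken /t'/'s value; it stays as in /p/, confirming the spreading constituent is exactly Place.

Place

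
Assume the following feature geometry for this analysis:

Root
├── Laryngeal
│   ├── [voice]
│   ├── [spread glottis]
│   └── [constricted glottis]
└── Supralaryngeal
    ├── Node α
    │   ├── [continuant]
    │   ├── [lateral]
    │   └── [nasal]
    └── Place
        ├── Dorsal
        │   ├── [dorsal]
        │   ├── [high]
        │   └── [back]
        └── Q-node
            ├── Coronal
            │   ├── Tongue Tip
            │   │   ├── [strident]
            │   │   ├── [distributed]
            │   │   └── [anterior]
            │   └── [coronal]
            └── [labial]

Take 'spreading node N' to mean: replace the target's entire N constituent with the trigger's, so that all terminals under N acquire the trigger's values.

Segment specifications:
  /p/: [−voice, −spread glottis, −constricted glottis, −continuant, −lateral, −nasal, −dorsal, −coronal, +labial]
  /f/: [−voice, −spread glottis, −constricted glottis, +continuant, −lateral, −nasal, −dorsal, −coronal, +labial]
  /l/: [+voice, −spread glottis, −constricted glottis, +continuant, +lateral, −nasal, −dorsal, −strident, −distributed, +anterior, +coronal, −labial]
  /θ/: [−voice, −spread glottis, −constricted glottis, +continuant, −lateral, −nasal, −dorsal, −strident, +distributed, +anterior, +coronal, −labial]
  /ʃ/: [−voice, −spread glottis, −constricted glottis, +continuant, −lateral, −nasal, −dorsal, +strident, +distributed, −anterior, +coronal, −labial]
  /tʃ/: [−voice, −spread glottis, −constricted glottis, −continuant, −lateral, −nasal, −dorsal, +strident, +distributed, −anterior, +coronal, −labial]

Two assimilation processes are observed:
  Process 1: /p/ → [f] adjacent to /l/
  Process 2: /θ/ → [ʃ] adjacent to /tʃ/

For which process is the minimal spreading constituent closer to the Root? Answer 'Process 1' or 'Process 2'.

Process 1

Process 1: the feature that changes is [continuant]; the minimal node is [continuant] (depth 3).
In Process 2, [anterior], [strident] change, so the minimal spreading node is Tongue Tip at depth 5.
[continuant] (depth 3) sits above Tongue Tip (depth 5), making Process 1 the one with the higher spreading node.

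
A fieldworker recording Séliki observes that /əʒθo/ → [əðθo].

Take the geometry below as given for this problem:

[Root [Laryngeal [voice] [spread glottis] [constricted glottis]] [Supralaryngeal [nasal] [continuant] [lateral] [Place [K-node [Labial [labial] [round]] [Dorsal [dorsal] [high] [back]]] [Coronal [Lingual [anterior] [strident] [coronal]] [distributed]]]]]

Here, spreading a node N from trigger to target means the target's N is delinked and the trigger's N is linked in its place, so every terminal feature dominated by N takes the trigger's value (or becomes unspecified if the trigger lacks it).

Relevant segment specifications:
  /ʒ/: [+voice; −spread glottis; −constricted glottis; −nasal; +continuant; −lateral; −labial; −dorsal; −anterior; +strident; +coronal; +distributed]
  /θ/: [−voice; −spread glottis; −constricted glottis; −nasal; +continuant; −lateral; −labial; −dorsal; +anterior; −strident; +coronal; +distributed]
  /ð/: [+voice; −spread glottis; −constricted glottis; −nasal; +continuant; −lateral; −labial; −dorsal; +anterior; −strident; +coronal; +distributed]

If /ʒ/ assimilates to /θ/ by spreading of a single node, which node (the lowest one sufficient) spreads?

Feature comparison: [anterior], [strident] differ between /ʒ/ and [ð]; the remaining terminals match.
These terminals are all dominated by Lingual, and no proper subconstituent of Lingual covers them all; Lingual is their lowest common ancestor.
Delinking /ʒ/'s Lingual and associating /θ/'s Lingual gives precisely the feature bundle of [ð].
[voice], a feature on which the two segments disagree outside Lingual, is unchanged — nothing dominating it spread, and Lingual is the minimal sufficient constituent.

Lingual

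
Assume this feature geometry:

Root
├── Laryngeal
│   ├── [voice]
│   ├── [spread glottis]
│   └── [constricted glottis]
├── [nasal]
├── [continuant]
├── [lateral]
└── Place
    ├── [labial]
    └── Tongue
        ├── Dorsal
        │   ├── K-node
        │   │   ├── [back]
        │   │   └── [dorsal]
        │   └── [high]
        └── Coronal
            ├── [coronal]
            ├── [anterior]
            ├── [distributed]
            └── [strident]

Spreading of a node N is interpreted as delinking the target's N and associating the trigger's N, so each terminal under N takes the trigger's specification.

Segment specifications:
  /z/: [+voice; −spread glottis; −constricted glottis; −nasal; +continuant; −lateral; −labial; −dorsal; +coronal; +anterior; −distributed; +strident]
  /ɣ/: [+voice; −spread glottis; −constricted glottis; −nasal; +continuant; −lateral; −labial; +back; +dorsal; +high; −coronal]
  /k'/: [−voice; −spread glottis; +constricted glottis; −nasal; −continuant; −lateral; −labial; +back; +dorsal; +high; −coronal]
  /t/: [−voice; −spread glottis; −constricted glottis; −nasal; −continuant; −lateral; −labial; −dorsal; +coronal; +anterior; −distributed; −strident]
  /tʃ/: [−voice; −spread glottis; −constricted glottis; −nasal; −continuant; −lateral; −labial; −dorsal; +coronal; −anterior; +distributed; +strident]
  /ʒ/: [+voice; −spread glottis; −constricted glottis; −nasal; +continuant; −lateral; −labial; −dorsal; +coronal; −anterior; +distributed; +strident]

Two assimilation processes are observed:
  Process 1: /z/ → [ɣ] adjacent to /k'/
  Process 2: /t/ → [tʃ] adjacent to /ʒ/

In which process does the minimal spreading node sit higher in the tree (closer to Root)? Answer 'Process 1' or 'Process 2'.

Process 1

In Process 1, [coronal], [anterior], [distributed], [strident], [dorsal], [high], [back] change, so the minimal spreading node is Tongue at depth 2.
In Process 2, [anterior], [distributed], [strident] change, so the minimal spreading node is Coronal at depth 3.
Depth 2 < depth 3; Process 1 involves the structurally higher constituent Tongue.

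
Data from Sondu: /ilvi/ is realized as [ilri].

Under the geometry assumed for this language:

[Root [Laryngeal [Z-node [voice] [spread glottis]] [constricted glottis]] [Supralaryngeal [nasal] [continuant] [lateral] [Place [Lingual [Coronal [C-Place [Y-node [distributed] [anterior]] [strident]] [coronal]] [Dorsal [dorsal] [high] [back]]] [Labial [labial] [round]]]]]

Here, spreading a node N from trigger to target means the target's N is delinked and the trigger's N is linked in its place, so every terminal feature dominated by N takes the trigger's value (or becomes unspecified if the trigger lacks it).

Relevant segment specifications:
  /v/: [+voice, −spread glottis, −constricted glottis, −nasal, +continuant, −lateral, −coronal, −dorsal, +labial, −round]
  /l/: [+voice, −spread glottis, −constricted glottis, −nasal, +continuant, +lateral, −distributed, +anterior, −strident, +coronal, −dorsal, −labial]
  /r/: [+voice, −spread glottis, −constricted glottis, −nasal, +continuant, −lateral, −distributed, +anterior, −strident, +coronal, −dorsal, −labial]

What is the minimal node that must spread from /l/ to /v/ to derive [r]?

The alternation /v/ → [r] changes [labial], [round], [coronal], [anterior], [distributed], [strident] and nothing else.
In this geometry the lowest node dominating all of them is Place: every daughter of Place dominates only a proper subset, so no lower node suffices.
Spreading Place from /l/ overwrites each of those terminals with /l/'s values, yielding exactly [r].
Had Supralaryngeal or a higher node spread, [lateral] would have taken /l/'s value; it stays as in /v/, confirming the spreading constituent is exactly Place.

Place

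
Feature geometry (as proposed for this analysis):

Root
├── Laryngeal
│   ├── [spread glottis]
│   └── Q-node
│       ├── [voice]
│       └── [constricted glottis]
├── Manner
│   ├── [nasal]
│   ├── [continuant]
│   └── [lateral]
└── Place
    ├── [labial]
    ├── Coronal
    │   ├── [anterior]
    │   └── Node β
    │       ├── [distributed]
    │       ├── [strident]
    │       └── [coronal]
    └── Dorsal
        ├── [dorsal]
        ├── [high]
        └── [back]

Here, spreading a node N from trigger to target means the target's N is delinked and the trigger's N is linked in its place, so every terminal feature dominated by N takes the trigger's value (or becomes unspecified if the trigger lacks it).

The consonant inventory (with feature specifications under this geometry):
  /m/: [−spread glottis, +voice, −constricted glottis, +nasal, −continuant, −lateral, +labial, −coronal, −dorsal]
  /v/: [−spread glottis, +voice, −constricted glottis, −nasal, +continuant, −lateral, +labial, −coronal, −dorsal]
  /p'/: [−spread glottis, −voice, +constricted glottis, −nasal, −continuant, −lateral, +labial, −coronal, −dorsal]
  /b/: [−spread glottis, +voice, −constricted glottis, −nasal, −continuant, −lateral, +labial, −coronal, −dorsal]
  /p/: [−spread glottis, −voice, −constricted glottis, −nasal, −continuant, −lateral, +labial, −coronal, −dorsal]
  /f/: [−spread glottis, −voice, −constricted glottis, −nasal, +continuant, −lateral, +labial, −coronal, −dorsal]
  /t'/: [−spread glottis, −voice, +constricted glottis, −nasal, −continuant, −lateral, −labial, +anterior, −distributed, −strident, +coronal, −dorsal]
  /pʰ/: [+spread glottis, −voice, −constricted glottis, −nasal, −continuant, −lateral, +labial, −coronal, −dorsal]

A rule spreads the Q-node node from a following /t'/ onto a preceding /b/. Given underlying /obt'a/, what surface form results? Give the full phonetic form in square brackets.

[op't'a]

The Q-node node dominates the terminals [voice], [constricted glottis].
Spreading Q-node from /t'/ onto /b/ replaces those values with /t'/'s: [−voice], [+constricted glottis]. Features outside Q-node ([spread glottis], [nasal], [continuant], …) stay as in /b/.
The resulting bundle matches /p'/ in the inventory; substituting it for /b/ gives [op't'a].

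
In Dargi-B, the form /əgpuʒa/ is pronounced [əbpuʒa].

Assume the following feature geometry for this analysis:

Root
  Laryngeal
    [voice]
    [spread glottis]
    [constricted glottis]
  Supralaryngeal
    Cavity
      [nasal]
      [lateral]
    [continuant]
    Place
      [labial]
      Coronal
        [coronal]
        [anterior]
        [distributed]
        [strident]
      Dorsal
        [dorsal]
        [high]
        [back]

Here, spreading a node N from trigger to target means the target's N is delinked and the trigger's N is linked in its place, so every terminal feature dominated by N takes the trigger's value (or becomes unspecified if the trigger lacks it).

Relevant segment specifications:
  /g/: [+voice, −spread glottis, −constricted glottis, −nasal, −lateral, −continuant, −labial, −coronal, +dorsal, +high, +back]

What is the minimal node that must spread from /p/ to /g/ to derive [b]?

Place

/g/ and [b] differ in [labial], [dorsal], [high], [back]; every other specified feature is identical.
These terminals are all dominated by Place, and no proper subconstituent of Place covers them all; Place is their lowest common ancestor.
Spreading Place from /p/ overwrites each of those terminals with /p/'s values, yielding exactly [b].
[voice], a feature on which the two segments disagree outside Place, is unchanged — nothing dominating it spread, and Place is the minimal sufficient constituent.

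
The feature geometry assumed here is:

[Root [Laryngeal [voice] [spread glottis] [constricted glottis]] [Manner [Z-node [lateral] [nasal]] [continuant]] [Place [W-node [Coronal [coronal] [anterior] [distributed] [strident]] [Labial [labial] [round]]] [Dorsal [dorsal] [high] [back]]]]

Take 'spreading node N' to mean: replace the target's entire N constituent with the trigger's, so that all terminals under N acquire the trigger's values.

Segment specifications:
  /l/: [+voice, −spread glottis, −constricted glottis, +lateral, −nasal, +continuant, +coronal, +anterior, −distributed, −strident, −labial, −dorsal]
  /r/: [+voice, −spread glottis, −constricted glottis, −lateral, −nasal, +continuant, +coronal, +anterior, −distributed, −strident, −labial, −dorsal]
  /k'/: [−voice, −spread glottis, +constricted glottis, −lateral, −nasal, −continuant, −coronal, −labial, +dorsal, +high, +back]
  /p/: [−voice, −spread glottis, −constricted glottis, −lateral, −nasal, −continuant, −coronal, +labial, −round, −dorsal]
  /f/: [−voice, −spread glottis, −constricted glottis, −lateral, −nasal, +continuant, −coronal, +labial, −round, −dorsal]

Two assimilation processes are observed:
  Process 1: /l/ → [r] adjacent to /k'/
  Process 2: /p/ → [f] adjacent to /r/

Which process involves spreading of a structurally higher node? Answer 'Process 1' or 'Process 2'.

Process 2

Process 1: the feature that changes is [lateral]; the minimal node is [lateral] (depth 3).
In Process 2, [continuant] changes, so the minimal spreading node is [continuant] at depth 2.
[continuant] is closer to Root than [lateral], so Process 2 spreads the higher node.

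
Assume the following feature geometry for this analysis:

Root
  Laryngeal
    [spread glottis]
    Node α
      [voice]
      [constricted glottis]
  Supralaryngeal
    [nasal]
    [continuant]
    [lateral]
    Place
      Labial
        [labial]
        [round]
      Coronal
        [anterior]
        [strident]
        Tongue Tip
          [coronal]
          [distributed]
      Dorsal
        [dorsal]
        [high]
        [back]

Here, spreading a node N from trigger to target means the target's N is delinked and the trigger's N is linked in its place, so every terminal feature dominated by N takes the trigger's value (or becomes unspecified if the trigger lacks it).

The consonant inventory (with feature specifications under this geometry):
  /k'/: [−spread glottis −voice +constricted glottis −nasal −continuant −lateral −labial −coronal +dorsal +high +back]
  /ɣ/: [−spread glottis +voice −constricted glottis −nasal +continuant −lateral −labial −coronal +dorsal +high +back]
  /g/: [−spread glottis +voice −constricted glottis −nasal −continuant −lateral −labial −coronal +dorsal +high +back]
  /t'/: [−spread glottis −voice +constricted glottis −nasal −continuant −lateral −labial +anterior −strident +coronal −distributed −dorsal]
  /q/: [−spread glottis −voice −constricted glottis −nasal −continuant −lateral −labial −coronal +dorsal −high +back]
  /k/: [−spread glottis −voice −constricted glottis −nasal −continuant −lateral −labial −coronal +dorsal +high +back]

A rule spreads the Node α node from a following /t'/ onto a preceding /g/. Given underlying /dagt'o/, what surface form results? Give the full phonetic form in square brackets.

[dak't'o]

The Node α node dominates the terminals [voice], [constricted glottis].
The target acquires /t'/'s values for everything under Node α — [−voice], [+constricted glottis] — while keeping its own [spread glottis], [nasal], [continuant], ….
Among the inventory, only /k'/ has exactly this specification, giving the surface form [dak't'o].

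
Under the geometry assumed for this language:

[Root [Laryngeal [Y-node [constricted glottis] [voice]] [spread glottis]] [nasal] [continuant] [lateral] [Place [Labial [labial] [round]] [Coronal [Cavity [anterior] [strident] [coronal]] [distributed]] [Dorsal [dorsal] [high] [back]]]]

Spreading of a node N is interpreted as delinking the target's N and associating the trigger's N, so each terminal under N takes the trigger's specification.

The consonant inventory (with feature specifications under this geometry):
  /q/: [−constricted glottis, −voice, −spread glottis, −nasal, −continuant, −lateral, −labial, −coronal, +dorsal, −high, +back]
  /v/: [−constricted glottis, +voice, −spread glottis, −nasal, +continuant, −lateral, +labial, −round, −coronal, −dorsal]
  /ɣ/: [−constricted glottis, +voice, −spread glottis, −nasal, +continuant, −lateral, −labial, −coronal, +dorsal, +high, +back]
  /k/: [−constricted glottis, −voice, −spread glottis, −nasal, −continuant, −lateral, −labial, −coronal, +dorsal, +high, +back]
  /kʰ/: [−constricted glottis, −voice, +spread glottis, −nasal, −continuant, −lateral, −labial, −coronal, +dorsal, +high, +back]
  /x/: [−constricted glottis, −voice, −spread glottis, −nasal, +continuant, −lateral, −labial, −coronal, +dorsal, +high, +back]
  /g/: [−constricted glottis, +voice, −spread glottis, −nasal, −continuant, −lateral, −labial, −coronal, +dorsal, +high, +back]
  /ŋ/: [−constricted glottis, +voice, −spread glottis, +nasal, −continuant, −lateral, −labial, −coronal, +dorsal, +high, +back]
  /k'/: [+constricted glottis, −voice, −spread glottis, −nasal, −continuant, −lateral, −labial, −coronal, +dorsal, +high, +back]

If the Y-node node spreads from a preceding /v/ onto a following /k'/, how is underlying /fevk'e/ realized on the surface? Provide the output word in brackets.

[fevge]

Terminals under Y-node in this geometry: [constricted glottis], [voice].
Spreading Y-node from /v/ onto /k'/ replaces those values with /v/'s: [−constricted glottis], [+voice]. Features outside Y-node ([spread glottis], [nasal], [continuant], …) stay as in /k'/.
This feature bundle is that of [g], so /fevk'e/ surfaces as [fevge].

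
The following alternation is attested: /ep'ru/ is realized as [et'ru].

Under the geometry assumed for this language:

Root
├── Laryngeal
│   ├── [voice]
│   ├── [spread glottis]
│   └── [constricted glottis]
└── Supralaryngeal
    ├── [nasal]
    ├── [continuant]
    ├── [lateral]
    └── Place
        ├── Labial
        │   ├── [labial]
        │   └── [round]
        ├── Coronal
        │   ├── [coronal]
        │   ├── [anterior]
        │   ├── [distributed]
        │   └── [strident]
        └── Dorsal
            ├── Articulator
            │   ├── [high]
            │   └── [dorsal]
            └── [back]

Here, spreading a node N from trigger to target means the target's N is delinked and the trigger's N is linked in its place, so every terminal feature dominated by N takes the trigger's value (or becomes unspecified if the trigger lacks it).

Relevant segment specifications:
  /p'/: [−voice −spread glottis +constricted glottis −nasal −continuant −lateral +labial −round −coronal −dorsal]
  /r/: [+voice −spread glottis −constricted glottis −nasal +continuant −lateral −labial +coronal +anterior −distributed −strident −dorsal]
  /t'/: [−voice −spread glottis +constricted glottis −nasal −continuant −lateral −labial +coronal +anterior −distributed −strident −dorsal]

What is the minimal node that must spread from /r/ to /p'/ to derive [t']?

Place

Feature comparison: [labial], [round], [coronal], [anterior], [distributed], [strident] differ between /p'/ and [t']; the remaining terminals match.
Tracing each changed feature up the tree, the paths first meet at Place; any lower node misses at least one of them.
If Place spreads, every terminal under it takes /r/'s value, producing [t'] as observed.
Had Supralaryngeal or a higher node spread, [continuant] would have taken /r/'s value; it stays as in /p'/, confirming the spreading constituent is exactly Place.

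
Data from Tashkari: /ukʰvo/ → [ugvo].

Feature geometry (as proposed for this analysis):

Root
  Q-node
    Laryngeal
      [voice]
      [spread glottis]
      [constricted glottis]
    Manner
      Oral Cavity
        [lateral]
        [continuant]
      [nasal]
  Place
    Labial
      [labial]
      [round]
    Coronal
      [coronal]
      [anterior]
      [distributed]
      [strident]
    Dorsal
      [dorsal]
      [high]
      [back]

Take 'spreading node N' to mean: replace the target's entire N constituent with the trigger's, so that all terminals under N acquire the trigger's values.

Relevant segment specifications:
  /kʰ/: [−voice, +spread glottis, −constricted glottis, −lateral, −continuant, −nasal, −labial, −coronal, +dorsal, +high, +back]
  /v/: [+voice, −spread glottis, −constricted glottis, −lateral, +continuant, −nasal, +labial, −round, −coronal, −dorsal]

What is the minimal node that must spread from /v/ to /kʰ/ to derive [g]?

Comparing /kʰ/ with its surface form [g], the features that change are [voice], [spread glottis].
In this geometry the lowest node dominating all of them is Laryngeal: every daughter of Laryngeal dominates only a proper subset, so no lower node suffices.
If Laryngeal spreads, every terminal under it takes /v/'s value, producing [g] as observed.
Had Q-node or a higher node spread, [continuant] would have taken /v/'s value; it stays as in /kʰ/, confirming the spreading constituent is exactly Laryngeal.

Laryngeal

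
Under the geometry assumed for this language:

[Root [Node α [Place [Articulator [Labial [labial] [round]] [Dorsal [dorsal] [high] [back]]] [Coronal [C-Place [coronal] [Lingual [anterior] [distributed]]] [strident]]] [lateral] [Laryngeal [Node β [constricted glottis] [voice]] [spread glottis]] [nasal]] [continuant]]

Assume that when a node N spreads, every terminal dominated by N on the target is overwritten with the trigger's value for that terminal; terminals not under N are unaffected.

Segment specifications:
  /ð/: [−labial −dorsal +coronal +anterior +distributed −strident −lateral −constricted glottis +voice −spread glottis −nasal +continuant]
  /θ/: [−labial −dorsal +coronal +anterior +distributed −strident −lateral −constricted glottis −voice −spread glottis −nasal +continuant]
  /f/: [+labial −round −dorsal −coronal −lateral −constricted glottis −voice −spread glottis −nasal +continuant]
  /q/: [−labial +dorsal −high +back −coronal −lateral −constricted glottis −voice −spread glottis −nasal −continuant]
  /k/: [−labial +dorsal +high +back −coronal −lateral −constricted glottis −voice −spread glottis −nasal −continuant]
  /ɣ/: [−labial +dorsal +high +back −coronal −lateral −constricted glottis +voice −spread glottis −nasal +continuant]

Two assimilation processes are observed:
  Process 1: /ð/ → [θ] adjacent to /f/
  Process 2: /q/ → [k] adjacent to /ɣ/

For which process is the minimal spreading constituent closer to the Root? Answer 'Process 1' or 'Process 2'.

Process 1

Process 1 alters [voice]; the lowest dominating node is [voice] (depth 4 from Root).
In Process 2, [high] changes, so the minimal spreading node is [high] at depth 5.
[voice] (depth 4) sits above [high] (depth 5), making Process 1 the one with the higher spreading node.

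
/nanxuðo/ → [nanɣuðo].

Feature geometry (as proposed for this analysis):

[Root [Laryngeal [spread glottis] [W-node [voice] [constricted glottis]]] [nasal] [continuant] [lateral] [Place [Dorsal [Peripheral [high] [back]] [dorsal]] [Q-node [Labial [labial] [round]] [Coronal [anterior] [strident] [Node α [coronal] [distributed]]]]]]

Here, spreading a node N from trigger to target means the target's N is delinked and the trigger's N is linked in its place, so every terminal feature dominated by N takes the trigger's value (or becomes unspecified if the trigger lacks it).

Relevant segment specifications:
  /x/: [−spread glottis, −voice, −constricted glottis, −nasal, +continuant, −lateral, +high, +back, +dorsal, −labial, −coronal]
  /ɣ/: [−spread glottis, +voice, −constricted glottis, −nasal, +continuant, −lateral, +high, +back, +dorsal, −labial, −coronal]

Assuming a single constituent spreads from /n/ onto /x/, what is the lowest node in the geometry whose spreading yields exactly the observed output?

[voice]

Comparing /x/ with its surface form [ɣ], the only feature that changes is [voice].
Only a single terminal changes, and /n/ supplies the new value, so [voice] itself is the minimal spreading constituent.
Features on which the two segments disagree outside [voice], such as [dorsal], [coronal], are unchanged — nothing dominating them spread, and [voice] is the minimal sufficient constituent.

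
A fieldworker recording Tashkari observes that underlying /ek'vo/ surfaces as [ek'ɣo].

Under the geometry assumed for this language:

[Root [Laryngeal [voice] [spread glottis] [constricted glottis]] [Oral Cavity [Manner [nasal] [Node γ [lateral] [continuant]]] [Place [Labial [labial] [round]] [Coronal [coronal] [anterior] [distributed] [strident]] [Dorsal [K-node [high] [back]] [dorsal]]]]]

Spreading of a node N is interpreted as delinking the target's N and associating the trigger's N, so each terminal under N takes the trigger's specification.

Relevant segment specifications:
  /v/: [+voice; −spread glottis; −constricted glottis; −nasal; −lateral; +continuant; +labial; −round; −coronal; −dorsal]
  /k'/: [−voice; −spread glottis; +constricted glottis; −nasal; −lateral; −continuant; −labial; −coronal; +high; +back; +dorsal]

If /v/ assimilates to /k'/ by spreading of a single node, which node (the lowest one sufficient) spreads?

Feature comparison: [labial], [round], [dorsal], [high], [back] differ between /v/ and [ɣ]; the remaining terminals match.
In this geometry the lowest node dominating all of them is Place: every daughter of Place dominates only a proper subset, so no lower node suffices.
Delinking /v/'s Place and associating /k'/'s Place gives precisely the feature bundle of [ɣ].
[continuant] — on which /k'/ differs from /v/ — is unchanged, so neither Oral Cavity nor anything higher can have spread; the constituent is no larger than Place.

Place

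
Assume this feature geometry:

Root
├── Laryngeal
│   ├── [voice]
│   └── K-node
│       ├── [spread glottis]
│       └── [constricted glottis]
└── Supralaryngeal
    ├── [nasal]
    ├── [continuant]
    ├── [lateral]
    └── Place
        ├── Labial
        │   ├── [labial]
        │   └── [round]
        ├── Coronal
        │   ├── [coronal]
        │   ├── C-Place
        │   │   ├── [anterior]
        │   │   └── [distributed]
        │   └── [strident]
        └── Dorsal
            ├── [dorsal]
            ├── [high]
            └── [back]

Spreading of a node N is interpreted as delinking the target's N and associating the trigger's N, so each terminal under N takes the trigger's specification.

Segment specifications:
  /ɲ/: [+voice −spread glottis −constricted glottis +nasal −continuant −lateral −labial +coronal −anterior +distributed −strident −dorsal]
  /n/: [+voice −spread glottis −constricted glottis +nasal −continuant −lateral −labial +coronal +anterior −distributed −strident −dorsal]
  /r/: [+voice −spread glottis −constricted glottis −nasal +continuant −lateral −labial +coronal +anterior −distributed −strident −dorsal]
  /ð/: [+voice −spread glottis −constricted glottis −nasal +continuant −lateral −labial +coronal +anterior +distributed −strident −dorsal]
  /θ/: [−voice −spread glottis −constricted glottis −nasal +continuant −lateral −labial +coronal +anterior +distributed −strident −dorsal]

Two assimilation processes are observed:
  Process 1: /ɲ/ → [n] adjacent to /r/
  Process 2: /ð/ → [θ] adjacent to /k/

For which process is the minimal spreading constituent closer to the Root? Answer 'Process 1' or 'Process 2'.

Process 2

Process 1: the features that change are [anterior], [distributed]; the minimal node is C-Place (depth 4).
In Process 2, [voice] changes, so the minimal spreading node is [voice] at depth 2.
Depth 2 < depth 4; Process 2 involves the structurally higher constituent [voice].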